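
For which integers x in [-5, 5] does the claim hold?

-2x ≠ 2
Holds for: {-5, -4, -3, -2, 0, 1, 2, 3, 4, 5}
Fails for: {-1}

Answer: {-5, -4, -3, -2, 0, 1, 2, 3, 4, 5}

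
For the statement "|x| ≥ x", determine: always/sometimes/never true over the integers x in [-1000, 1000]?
Over all integers in [-1000, 1000], LHS − RHS is smallest at x = 0, where it equals 0:
x = 0: LHS = |0| = 0; 0 ≥ 0 — holds
At the ends of the range:
x = -1000: LHS = |-1000| = 1000; 1000 ≥ -1000 — holds
x = 1000: LHS = |1000| = 1000; 1000 ≥ 1000 — holds
Hence LHS − RHS is never negative, i.e. LHS ≥ RHS throughout, so the relation holds for every integer in [-1000, 1000].

No counterexample exists.

Answer: Always true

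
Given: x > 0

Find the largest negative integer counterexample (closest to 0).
Testing negative integers from -1 downward:
x = -1: -1 > 0 — FAILS  ← closest negative counterexample to 0

Answer: x = -1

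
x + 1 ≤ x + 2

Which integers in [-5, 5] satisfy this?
Over all integers in [-5, 5], LHS − RHS is largest at x = 0, where it equals -1:
x = 0: LHS = 0 + 1 = 1, RHS = 0 + 2 = 2; 1 ≤ 2 — holds
At the ends of the range:
x = -5: LHS = (-5) + 1 = -4, RHS = (-5) + 2 = -3; -4 ≤ -3 — holds
x = 5: LHS = 5 + 1 = 6, RHS = 5 + 2 = 7; 6 ≤ 7 — holds
Hence LHS − RHS is never positive, i.e. LHS ≤ RHS throughout, so the relation holds for every integer in [-5, 5].

Answer: All integers in [-5, 5]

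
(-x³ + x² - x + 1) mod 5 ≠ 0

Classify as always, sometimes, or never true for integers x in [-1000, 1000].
Holds at x = 0: LHS = (-0³ + 0² - 0 + 1) mod 5 = 1 mod 5 = 1; 1 ≠ 0 — holds
Fails at x = 1: LHS = (-1³ + 1² - 1 + 1) mod 5 = 0 mod 5 = 0; 0 ≠ 0 — FAILS
It is satisfied by some integers in the range but not all.

Answer: Sometimes true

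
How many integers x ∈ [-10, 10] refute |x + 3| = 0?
Counterexamples in [-10, 10]: {-10, -9, -8, -7, -6, -5, -4, -2, -1, 0, 1, 2, 3, 4, 5, 6, 7, 8, 9, 10}.

Counting them gives 20 values.

Answer: 20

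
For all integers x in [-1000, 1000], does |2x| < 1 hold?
The claim fails at x = 1:
x = 1: LHS = |2·1| = |2| = 2; 2 < 1 — FAILS

Because a single integer refutes it, the statement is false.

Answer: False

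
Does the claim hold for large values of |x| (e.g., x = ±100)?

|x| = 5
x = 100: LHS = |100| = 100; 100 = 5 — FAILS
x = -100: LHS = |-100| = 100; 100 = 5 — FAILS

Answer: No, fails for both x = 100 and x = -100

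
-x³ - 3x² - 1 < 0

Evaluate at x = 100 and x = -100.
x = 100: LHS = -100³ - 3·100² - 1 = -1030001; -1030001 < 0 — holds
x = -100: LHS = -(-100)³ - 3·(-100)² - 1 = 969999; 969999 < 0 — FAILS

Answer: Partially: holds for x = 100, fails for x = -100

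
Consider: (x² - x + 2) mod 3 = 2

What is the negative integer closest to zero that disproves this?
Testing negative integers from -1 downward:
x = -1: LHS = ((-1)² - (-1) + 2) mod 3 = 4 mod 3 = 1; 1 = 2 — FAILS  ← closest negative counterexample to 0

Answer: x = -1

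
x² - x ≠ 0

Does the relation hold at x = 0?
x = 0: LHS = 0² - 0 = 0; 0 ≠ 0 — FAILS

The relation fails at x = 0, so x = 0 is a counterexample.

Answer: No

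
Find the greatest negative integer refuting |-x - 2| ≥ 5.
Testing negative integers from -1 downward:
x = -1: LHS = |-(-1) - 2| = |-1| = 1; 1 ≥ 5 — FAILS  ← closest negative counterexample to 0

Answer: x = -1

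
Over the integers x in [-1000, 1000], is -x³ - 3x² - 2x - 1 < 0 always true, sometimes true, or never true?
Holds at x = 0: LHS = -0³ - 3·0² - 2·0 - 1 = -1; -1 < 0 — holds
Fails at x = -3: LHS = -(-3)³ - 3·(-3)² - 2·(-3) - 1 = 5; 5 < 0 — FAILS
It is satisfied by some integers in the range but not all.

Answer: Sometimes true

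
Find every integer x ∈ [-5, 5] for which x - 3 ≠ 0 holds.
Holds for: {-5, -4, -3, -2, -1, 0, 1, 2, 4, 5}
Fails for: {3}

Answer: {-5, -4, -3, -2, -1, 0, 1, 2, 4, 5}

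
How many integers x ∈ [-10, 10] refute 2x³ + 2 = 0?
Counterexamples in [-10, 10]: {-10, -9, -8, -7, -6, -5, -4, -3, -2, 0, 1, 2, 3, 4, 5, 6, 7, 8, 9, 10}.

Counting them gives 20 values.

Answer: 20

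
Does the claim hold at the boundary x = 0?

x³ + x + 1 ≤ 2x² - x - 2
x = 0: LHS = 0³ + 0 + 1 = 1, RHS = 2·0² - 0 - 2 = -2; 1 ≤ -2 — FAILS

The relation fails at x = 0, so x = 0 is a counterexample.

Answer: No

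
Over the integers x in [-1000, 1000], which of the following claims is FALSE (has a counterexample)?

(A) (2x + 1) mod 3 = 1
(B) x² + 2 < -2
(A) x = 1: LHS = (2·1 + 1) mod 3 = 3 mod 3 = 0; 0 = 1 — FAILS
(B) x = 0: LHS = 0² + 2 = 2; 2 < -2 — FAILS

Answer: Both A and B are false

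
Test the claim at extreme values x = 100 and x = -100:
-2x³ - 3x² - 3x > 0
x = 100: LHS = -2·100³ - 3·100² - 3·100 = -2030300; -2030300 > 0 — FAILS
x = -100: LHS = -2·(-100)³ - 3·(-100)² - 3·(-100) = 1970300; 1970300 > 0 — holds

Answer: Partially: fails for x = 100, holds for x = -100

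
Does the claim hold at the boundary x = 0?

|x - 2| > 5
x = 0: LHS = |0 - 2| = |-2| = 2; 2 > 5 — FAILS

The relation fails at x = 0, so x = 0 is a counterexample.

Answer: No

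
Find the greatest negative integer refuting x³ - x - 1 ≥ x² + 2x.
Testing negative integers from -1 downward:
x = -1: LHS = (-1)³ - (-1) - 1 = -1, RHS = (-1)² + 2·(-1) = -1; -1 ≥ -1 — holds
x = -2: LHS = (-2)³ - (-2) - 1 = -7, RHS = (-2)² + 2·(-2) = 0; -7 ≥ 0 — FAILS  ← closest negative counterexample to 0

Answer: x = -2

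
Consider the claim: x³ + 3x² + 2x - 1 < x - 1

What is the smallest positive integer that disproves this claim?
Testing positive integers:
x = 1: LHS = 1³ + 3·1² + 2·1 - 1 = 5, RHS = 1 - 1 = 0; 5 < 0 — FAILS  ← smallest positive counterexample

Answer: x = 1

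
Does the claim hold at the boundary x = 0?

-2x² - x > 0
x = 0: LHS = -2·0² - 0 = 0; 0 > 0 — FAILS

The relation fails at x = 0, so x = 0 is a counterexample.

Answer: No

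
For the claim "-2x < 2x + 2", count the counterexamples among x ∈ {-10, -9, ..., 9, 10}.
Counterexamples in [-10, 10]: {-10, -9, -8, -7, -6, -5, -4, -3, -2, -1}.

Counting them gives 10 values.

Answer: 10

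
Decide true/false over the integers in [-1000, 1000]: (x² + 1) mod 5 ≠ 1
The claim fails at x = 0:
x = 0: LHS = (0² + 1) mod 5 = 1 mod 5 = 1; 1 ≠ 1 — FAILS

Because a single integer refutes it, the statement is false.

Answer: False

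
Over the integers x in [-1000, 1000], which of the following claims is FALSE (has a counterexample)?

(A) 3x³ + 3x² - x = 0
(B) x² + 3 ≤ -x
(A) x = 1: LHS = 3·1³ + 3·1² - 1 = 5; 5 = 0 — FAILS
(B) x = 0: LHS = 0² + 3 = 3, RHS = -0 = 0; 3 ≤ 0 — FAILS

Answer: Both A and B are false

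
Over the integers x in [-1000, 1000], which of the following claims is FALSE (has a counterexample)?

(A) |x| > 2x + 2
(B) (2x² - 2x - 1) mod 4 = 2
(A) x = 0: LHS = |0| = 0, RHS = 2·0 + 2 = 2; 0 > 2 — FAILS
(B) x = 0: LHS = (2·0² - 2·0 - 1) mod 4 = (-1) mod 4 = 3; 3 = 2 — FAILS

Answer: Both A and B are false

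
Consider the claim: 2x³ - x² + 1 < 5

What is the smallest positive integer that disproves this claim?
Testing positive integers:
x = 1: LHS = 2·1³ - 1² + 1 = 2; 2 < 5 — holds
x = 2: LHS = 2·2³ - 2² + 1 = 13; 13 < 5 — FAILS  ← smallest positive counterexample

Answer: x = 2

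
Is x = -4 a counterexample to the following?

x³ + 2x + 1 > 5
Substitute x = -4 into the relation:
x = -4: LHS = (-4)³ + 2·(-4) + 1 = -71; -71 > 5 — FAILS

Since the claim fails at x = -4, this value is a counterexample.

Answer: Yes, x = -4 is a counterexample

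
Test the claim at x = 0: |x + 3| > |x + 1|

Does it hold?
x = 0: LHS = |0 + 3| = |3| = 3, RHS = |0 + 1| = |1| = 1; 3 > 1 — holds

The relation is satisfied at x = 0.

Answer: Yes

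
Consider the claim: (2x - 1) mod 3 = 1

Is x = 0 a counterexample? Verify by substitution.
Substitute x = 0 into the relation:
x = 0: LHS = (2·0 - 1) mod 3 = (-1) mod 3 = 2; 2 = 1 — FAILS

Since the claim fails at x = 0, this value is a counterexample.

Answer: Yes, x = 0 is a counterexample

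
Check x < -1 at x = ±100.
x = 100: 100 < -1 — FAILS
x = -100: -100 < -1 — holds

Answer: Partially: fails for x = 100, holds for x = -100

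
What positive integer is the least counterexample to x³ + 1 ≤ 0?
Testing positive integers:
x = 1: LHS = 1³ + 1 = 2; 2 ≤ 0 — FAILS  ← smallest positive counterexample

Answer: x = 1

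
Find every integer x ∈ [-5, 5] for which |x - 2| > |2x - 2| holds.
Holds for: {1}
Fails for: {-5, -4, -3, -2, -1, 0, 2, 3, 4, 5}

Answer: {1}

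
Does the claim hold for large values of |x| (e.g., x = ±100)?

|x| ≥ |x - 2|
x = 100: LHS = |100| = 100, RHS = |100 - 2| = |98| = 98; 100 ≥ 98 — holds
x = -100: LHS = |-100| = 100, RHS = |(-100) - 2| = |-102| = 102; 100 ≥ 102 — FAILS

Answer: Partially: holds for x = 100, fails for x = -100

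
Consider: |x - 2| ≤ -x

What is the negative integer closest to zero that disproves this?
Testing negative integers from -1 downward:
x = -1: LHS = |(-1) - 2| = |-3| = 3, RHS = -(-1) = 1; 3 ≤ 1 — FAILS  ← closest negative counterexample to 0

Answer: x = -1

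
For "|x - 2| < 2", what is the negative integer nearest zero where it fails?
Testing negative integers from -1 downward:
x = -1: LHS = |(-1) - 2| = |-3| = 3; 3 < 2 — FAILS  ← closest negative counterexample to 0

Answer: x = -1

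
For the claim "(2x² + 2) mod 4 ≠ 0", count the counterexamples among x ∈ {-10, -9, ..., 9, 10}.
Counterexamples in [-10, 10]: {-9, -7, -5, -3, -1, 1, 3, 5, 7, 9}.

Counting them gives 10 values.

Answer: 10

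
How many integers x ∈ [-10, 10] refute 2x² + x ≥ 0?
Over all integers in [-10, 10], LHS − RHS is smallest at x = 0, where it equals 0:
x = 0: LHS = 2·0² + 0 = 0; 0 ≥ 0 — holds
At the ends of the range:
x = -10: LHS = 2·(-10)² + (-10) = 190; 190 ≥ 0 — holds
x = 10: LHS = 2·10² + 10 = 210; 210 ≥ 0 — holds
Hence LHS − RHS is never negative, i.e. LHS ≥ RHS throughout, so the relation holds for every integer in [-10, 10].

No counterexample appears in that range.

Answer: 0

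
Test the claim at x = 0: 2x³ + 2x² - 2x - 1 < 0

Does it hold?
x = 0: LHS = 2·0³ + 2·0² - 2·0 - 1 = -1; -1 < 0 — holds

The relation is satisfied at x = 0.

Answer: Yes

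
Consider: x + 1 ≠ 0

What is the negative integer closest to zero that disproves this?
Testing negative integers from -1 downward:
x = -1: LHS = (-1) + 1 = 0; 0 ≠ 0 — FAILS  ← closest negative counterexample to 0

Answer: x = -1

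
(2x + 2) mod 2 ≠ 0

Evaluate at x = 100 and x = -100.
x = 100: LHS = (2·100 + 2) mod 2 = 202 mod 2 = 0; 0 ≠ 0 — FAILS
x = -100: LHS = (2·(-100) + 2) mod 2 = (-198) mod 2 = 0; 0 ≠ 0 — FAILS

Answer: No, fails for both x = 100 and x = -100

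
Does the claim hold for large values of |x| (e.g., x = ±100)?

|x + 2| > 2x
x = 100: LHS = |100 + 2| = |102| = 102, RHS = 2·100 = 200; 102 > 200 — FAILS
x = -100: LHS = |(-100) + 2| = |-98| = 98, RHS = 2·(-100) = -200; 98 > -200 — holds

Answer: Partially: fails for x = 100, holds for x = -100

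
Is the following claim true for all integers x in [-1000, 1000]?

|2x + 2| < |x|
The claim fails at x = 0:
x = 0: LHS = |2·0 + 2| = |2| = 2, RHS = |0| = 0; 2 < 0 — FAILS

Because a single integer refutes it, the statement is false.

Answer: False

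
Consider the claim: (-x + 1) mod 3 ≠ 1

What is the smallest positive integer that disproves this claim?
Testing positive integers:
x = 1: LHS = (-1 + 1) mod 3 = 0 mod 3 = 0; 0 ≠ 1 — holds
x = 2: LHS = (-2 + 1) mod 3 = (-1) mod 3 = 2; 2 ≠ 1 — holds
x = 3: LHS = (-3 + 1) mod 3 = (-2) mod 3 = 1; 1 ≠ 1 — FAILS  ← smallest positive counterexample

Answer: x = 3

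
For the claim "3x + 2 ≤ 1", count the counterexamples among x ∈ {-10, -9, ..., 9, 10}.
Counterexamples in [-10, 10]: {0, 1, 2, 3, 4, 5, 6, 7, 8, 9, 10}.

Counting them gives 11 values.

Answer: 11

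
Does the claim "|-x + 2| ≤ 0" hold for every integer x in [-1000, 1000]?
The claim fails at x = 0:
x = 0: LHS = |-0 + 2| = |2| = 2; 2 ≤ 0 — FAILS

Because a single integer refutes it, the statement is false.

Answer: False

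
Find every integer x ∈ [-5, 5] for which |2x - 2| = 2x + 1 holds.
Track d = LHS − RHS over the integers in [-5, 5]. Equality would need d = 0, but d changes sign only between consecutive integers, jumping over 0:
x = 0: LHS = |2·0 - 2| = |-2| = 2, RHS = 2·0 + 1 = 1; 2 = 1 — FAILS  (d = 1)
x = 1: LHS = |2·1 - 2| = |0| = 0, RHS = 2·1 + 1 = 3; 0 = 3 — FAILS  (d = -3)
Away from these crossings d keeps a constant sign, and checking every integer in [-5, 5] confirms d ≠ 0 throughout. Hence the two sides are never equal, so the claimed relation (=) fails for every integer in [-5, 5].

Answer: None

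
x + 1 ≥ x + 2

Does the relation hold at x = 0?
x = 0: LHS = 0 + 1 = 1, RHS = 0 + 2 = 2; 1 ≥ 2 — FAILS

The relation fails at x = 0, so x = 0 is a counterexample.

Answer: No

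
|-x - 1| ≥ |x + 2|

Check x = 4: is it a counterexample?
Substitute x = 4 into the relation:
x = 4: LHS = |-4 - 1| = |-5| = 5, RHS = |4 + 2| = |6| = 6; 5 ≥ 6 — FAILS

Since the claim fails at x = 4, this value is a counterexample.

Answer: Yes, x = 4 is a counterexample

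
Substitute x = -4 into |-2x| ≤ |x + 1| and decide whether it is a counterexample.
Substitute x = -4 into the relation:
x = -4: LHS = |-2·(-4)| = |8| = 8, RHS = |(-4) + 1| = |-3| = 3; 8 ≤ 3 — FAILS

Since the claim fails at x = -4, this value is a counterexample.

Answer: Yes, x = -4 is a counterexample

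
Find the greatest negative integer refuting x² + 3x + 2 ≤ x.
Testing negative integers from -1 downward:
x = -1: LHS = (-1)² + 3·(-1) + 2 = 0; 0 ≤ -1 — FAILS  ← closest negative counterexample to 0

Answer: x = -1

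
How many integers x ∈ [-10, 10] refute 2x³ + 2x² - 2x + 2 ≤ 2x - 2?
Counterexamples in [-10, 10]: {-2, -1, 0, 1, 2, 3, 4, 5, 6, 7, 8, 9, 10}.

Counting them gives 13 values.

Answer: 13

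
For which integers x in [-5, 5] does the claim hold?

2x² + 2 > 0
Over all integers in [-5, 5], LHS − RHS is smallest at x = 0, where it equals 2:
x = 0: LHS = 2·0² + 2 = 2; 2 > 0 — holds
At the ends of the range:
x = -5: LHS = 2·(-5)² + 2 = 52; 52 > 0 — holds
x = 5: LHS = 2·5² + 2 = 52; 52 > 0 — holds
Hence LHS − RHS is never zero or negative, i.e. LHS > RHS throughout, so the relation holds for every integer in [-5, 5].

Answer: All integers in [-5, 5]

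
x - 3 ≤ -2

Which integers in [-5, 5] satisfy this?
Holds for: {-5, -4, -3, -2, -1, 0, 1}
Fails for: {2, 3, 4, 5}

Answer: {-5, -4, -3, -2, -1, 0, 1}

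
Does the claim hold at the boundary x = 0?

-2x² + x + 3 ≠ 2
x = 0: LHS = -2·0² + 0 + 3 = 3; 3 ≠ 2 — holds

The relation is satisfied at x = 0.

Answer: Yes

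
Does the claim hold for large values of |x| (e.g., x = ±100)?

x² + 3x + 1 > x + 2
x = 100: LHS = 100² + 3·100 + 1 = 10301, RHS = 100 + 2 = 102; 10301 > 102 — holds
x = -100: LHS = (-100)² + 3·(-100) + 1 = 9701, RHS = (-100) + 2 = -98; 9701 > -98 — holds

Answer: Yes, holds for both x = 100 and x = -100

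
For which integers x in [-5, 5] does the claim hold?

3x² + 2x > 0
Holds for: {-5, -4, -3, -2, -1, 1, 2, 3, 4, 5}
Fails for: {0}

Answer: {-5, -4, -3, -2, -1, 1, 2, 3, 4, 5}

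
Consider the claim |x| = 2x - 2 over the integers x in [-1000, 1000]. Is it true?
The claim fails at x = 0:
x = 0: LHS = |0| = 0, RHS = 2·0 - 2 = -2; 0 = -2 — FAILS

Because a single integer refutes it, the statement is false.

Answer: False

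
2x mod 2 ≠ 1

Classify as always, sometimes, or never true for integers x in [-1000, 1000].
For a polynomial with integer coefficients, its value mod 2 depends only on x mod 2, so it suffices to check one representative of each residue class, x = 0, 1:
x = 0: LHS = (2·0) mod 2 = 0 mod 2 = 0; 0 ≠ 1 — holds
x = 1: LHS = (2·1) mod 2 = 2 mod 2 = 0; 0 ≠ 1 — holds
The relation holds in every residue class, so the relation holds for every integer in [-1000, 1000].

No counterexample exists.

Answer: Always true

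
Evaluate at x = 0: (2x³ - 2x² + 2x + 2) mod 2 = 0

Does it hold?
x = 0: LHS = (2·0³ - 2·0² + 2·0 + 2) mod 2 = 2 mod 2 = 0; 0 = 0 — holds

The relation is satisfied at x = 0.

Answer: Yes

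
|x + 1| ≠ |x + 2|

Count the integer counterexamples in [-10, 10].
Track d = LHS − RHS over the integers in [-10, 10]. Equality would need d = 0, but d changes sign only between consecutive integers, jumping over 0:
x = -2: LHS = |(-2) + 1| = |-1| = 1, RHS = |(-2) + 2| = |0| = 0; 1 ≠ 0 — holds  (d = 1)
x = -1: LHS = |(-1) + 1| = |0| = 0, RHS = |(-1) + 2| = |1| = 1; 0 ≠ 1 — holds  (d = -1)
Away from these crossings d keeps a constant sign, and checking every integer in [-10, 10] confirms d ≠ 0 throughout. Hence the two sides are never equal, so the relation holds for every integer in [-10, 10].

No counterexample appears in that range.

Answer: 0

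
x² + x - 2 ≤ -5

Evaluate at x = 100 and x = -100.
x = 100: LHS = 100² + 100 - 2 = 10098; 10098 ≤ -5 — FAILS
x = -100: LHS = (-100)² + (-100) - 2 = 9898; 9898 ≤ -5 — FAILS

Answer: No, fails for both x = 100 and x = -100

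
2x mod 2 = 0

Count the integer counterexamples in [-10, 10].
For a polynomial with integer coefficients, its value mod 2 depends only on x mod 2, so it suffices to check one representative of each residue class, x = 0, 1:
x = 0: LHS = (2·0) mod 2 = 0 mod 2 = 0; 0 = 0 — holds
x = 1: LHS = (2·1) mod 2 = 2 mod 2 = 0; 0 = 0 — holds
The relation holds in every residue class, so the relation holds for every integer in [-10, 10].

No counterexample appears in that range.

Answer: 0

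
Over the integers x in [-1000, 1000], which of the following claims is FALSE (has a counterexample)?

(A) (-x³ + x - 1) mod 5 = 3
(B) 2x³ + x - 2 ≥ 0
(A) x = 0: LHS = (-0³ + 0 - 1) mod 5 = (-1) mod 5 = 4; 4 = 3 — FAILS
(B) x = 0: LHS = 2·0³ + 0 - 2 = -2; -2 ≥ 0 — FAILS

Answer: Both A and B are false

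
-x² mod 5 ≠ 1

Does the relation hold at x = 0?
x = 0: LHS = (-0²) mod 5 = 0 mod 5 = 0; 0 ≠ 1 — holds

The relation is satisfied at x = 0.

Answer: Yes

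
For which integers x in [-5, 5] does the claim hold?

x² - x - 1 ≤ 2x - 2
Holds for: {1, 2}
Fails for: {-5, -4, -3, -2, -1, 0, 3, 4, 5}

Answer: {1, 2}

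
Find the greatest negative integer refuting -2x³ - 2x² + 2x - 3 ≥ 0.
Testing negative integers from -1 downward:
x = -1: LHS = -2·(-1)³ - 2·(-1)² + 2·(-1) - 3 = -5; -5 ≥ 0 — FAILS  ← closest negative counterexample to 0

Answer: x = -1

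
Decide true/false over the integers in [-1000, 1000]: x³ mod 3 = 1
The claim fails at x = 0:
x = 0: LHS = (0³) mod 3 = 0 mod 3 = 0; 0 = 1 — FAILS

Because a single integer refutes it, the statement is false.

Answer: False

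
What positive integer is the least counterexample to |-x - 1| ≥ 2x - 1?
Testing positive integers:
x = 1: LHS = |-1 - 1| = |-2| = 2, RHS = 2·1 - 1 = 1; 2 ≥ 1 — holds
x = 2: LHS = |-2 - 1| = |-3| = 3, RHS = 2·2 - 1 = 3; 3 ≥ 3 — holds
x = 3: LHS = |-3 - 1| = |-4| = 4, RHS = 2·3 - 1 = 5; 4 ≥ 5 — FAILS  ← smallest positive counterexample

Answer: x = 3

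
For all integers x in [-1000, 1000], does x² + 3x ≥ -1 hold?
The claim fails at x = -1:
x = -1: LHS = (-1)² + 3·(-1) = -2; -2 ≥ -1 — FAILS

Because a single integer refutes it, the statement is false.

Answer: False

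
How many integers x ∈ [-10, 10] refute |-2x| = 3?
Counterexamples in [-10, 10]: {-10, -9, -8, -7, -6, -5, -4, -3, -2, -1, 0, 1, 2, 3, 4, 5, 6, 7, 8, 9, 10}.

Counting them gives 21 values.

Answer: 21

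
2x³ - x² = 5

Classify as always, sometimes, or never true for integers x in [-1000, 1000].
Track d = LHS − RHS over the integers in [-1000, 1000]. Equality would need d = 0, but d changes sign only between consecutive integers, jumping over 0:
x = 1: LHS = 2·1³ - 1² = 1; 1 = 5 — FAILS  (d = -4)
x = 2: LHS = 2·2³ - 2² = 12; 12 = 5 — FAILS  (d = 7)
Away from these crossings d keeps a constant sign, and checking every integer in [-1000, 1000] confirms d ≠ 0 throughout. Hence the two sides are never equal, so the claimed relation (=) fails for every integer in [-1000, 1000].

No integer in the range satisfies it.

Answer: Never true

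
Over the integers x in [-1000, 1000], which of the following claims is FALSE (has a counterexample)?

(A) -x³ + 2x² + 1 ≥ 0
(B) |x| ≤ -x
(A) x = 3: LHS = -3³ + 2·3² + 1 = -8; -8 ≥ 0 — FAILS
(B) x = 1: LHS = |1| = 1; 1 ≤ -1 — FAILS

Answer: Both A and B are false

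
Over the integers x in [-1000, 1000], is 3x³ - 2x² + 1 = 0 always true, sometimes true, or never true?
Track d = LHS − RHS over the integers in [-1000, 1000]. Equality would need d = 0, but d changes sign only between consecutive integers, jumping over 0:
x = -1: LHS = 3·(-1)³ - 2·(-1)² + 1 = -4; -4 = 0 — FAILS  (d = -4)
x = 0: LHS = 3·0³ - 2·0² + 1 = 1; 1 = 0 — FAILS  (d = 1)
Away from these crossings d keeps a constant sign, and checking every integer in [-1000, 1000] confirms d ≠ 0 throughout. Hence the two sides are never equal, so the claimed relation (=) fails for every integer in [-1000, 1000].

No integer in the range satisfies it.

Answer: Never true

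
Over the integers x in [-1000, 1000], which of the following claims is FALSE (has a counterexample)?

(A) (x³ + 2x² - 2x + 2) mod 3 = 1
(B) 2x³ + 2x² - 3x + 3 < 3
(A) x = 0: LHS = (0³ + 2·0² - 2·0 + 2) mod 3 = 2 mod 3 = 2; 2 = 1 — FAILS
(B) x = 0: LHS = 2·0³ + 2·0² - 3·0 + 3 = 3; 3 < 3 — FAILS

Answer: Both A and B are false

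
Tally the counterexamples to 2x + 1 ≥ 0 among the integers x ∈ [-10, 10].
Counterexamples in [-10, 10]: {-10, -9, -8, -7, -6, -5, -4, -3, -2, -1}.

Counting them gives 10 values.

Answer: 10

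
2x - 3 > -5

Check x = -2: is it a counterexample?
Substitute x = -2 into the relation:
x = -2: LHS = 2·(-2) - 3 = -7; -7 > -5 — FAILS

Since the claim fails at x = -2, this value is a counterexample.

Answer: Yes, x = -2 is a counterexample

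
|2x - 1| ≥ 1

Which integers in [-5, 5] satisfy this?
Over all integers in [-5, 5], LHS − RHS is smallest at x = 0, where it equals 0:
x = 0: LHS = |2·0 - 1| = |-1| = 1; 1 ≥ 1 — holds
At the ends of the range:
x = -5: LHS = |2·(-5) - 1| = |-11| = 11; 11 ≥ 1 — holds
x = 5: LHS = |2·5 - 1| = |9| = 9; 9 ≥ 1 — holds
Hence LHS − RHS is never negative, i.e. LHS ≥ RHS throughout, so the relation holds for every integer in [-5, 5].

Answer: All integers in [-5, 5]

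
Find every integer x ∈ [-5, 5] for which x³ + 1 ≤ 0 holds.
Holds for: {-5, -4, -3, -2, -1}
Fails for: {0, 1, 2, 3, 4, 5}

Answer: {-5, -4, -3, -2, -1}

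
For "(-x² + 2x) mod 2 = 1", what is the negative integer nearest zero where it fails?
Testing negative integers from -1 downward:
x = -1: LHS = (-(-1)² + 2·(-1)) mod 2 = (-3) mod 2 = 1; 1 = 1 — holds
x = -2: LHS = (-(-2)² + 2·(-2)) mod 2 = (-8) mod 2 = 0; 0 = 1 — FAILS  ← closest negative counterexample to 0

Answer: x = -2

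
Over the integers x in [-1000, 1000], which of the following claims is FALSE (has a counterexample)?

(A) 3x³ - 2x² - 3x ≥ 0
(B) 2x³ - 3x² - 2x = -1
(A) x = 1: LHS = 3·1³ - 2·1² - 3·1 = -2; -2 ≥ 0 — FAILS
(B) x = 0: LHS = 2·0³ - 3·0² - 2·0 = 0; 0 = -1 — FAILS

Answer: Both A and B are false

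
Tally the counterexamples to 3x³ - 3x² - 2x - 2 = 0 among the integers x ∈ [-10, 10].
Counterexamples in [-10, 10]: {-10, -9, -8, -7, -6, -5, -4, -3, -2, -1, 0, 1, 2, 3, 4, 5, 6, 7, 8, 9, 10}.

Counting them gives 21 values.

Answer: 21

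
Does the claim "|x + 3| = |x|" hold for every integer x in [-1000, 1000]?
The claim fails at x = 0:
x = 0: LHS = |0 + 3| = |3| = 3, RHS = |0| = 0; 3 = 0 — FAILS

Because a single integer refutes it, the statement is false.

Answer: False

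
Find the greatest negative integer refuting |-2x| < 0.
Testing negative integers from -1 downward:
x = -1: LHS = |-2·(-1)| = |2| = 2; 2 < 0 — FAILS  ← closest negative counterexample to 0

Answer: x = -1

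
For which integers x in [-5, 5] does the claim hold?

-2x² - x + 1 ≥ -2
Holds for: {-1, 0, 1}
Fails for: {-5, -4, -3, -2, 2, 3, 4, 5}

Answer: {-1, 0, 1}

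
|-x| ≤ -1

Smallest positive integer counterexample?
Testing positive integers:
x = 1: LHS = |-1| = 1; 1 ≤ -1 — FAILS  ← smallest positive counterexample

Answer: x = 1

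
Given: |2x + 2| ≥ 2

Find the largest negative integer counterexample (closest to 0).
Testing negative integers from -1 downward:
x = -1: LHS = |2·(-1) + 2| = |0| = 0; 0 ≥ 2 — FAILS  ← closest negative counterexample to 0

Answer: x = -1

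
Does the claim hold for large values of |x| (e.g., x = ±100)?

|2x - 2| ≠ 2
x = 100: LHS = |2·100 - 2| = |198| = 198; 198 ≠ 2 — holds
x = -100: LHS = |2·(-100) - 2| = |-202| = 202; 202 ≠ 2 — holds

Answer: Yes, holds for both x = 100 and x = -100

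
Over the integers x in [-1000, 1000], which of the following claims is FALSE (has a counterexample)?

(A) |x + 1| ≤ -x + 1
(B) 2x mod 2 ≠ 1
(A) x = 1: LHS = |1 + 1| = |2| = 2, RHS = -1 + 1 = 0; 2 ≤ 0 — FAILS

(B) For a polynomial with integer coefficients, its value mod 2 depends only on x mod 2, so it suffices to check one representative of each residue class, x = 0, 1:
x = 0: LHS = (2·0) mod 2 = 0 mod 2 = 0; 0 ≠ 1 — holds
x = 1: LHS = (2·1) mod 2 = 2 mod 2 = 0; 0 ≠ 1 — holds
The relation holds in every residue class, so the relation holds for every integer in [-1000, 1000].

Only (A) has a counterexample.

Answer: A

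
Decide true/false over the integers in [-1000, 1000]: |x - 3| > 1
The claim fails at x = 2:
x = 2: LHS = |2 - 3| = |-1| = 1; 1 > 1 — FAILS

Because a single integer refutes it, the statement is false.

Answer: False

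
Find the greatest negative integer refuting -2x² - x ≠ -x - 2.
Testing negative integers from -1 downward:
x = -1: LHS = -2·(-1)² - (-1) = -1, RHS = -(-1) - 2 = -1; -1 ≠ -1 — FAILS  ← closest negative counterexample to 0

Answer: x = -1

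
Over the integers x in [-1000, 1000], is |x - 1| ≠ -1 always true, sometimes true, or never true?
An absolute value is never negative, so the left side is ≥ 0 for every x, while the right side is -1. Tightest case in [-1000, 1000] is x = 1:
x = 1: LHS = |1 - 1| = |0| = 0; 0 ≠ -1 — holds
Hence LHS − RHS is never 0, i.e. the two sides are never equal, so the relation holds for every integer in [-1000, 1000].

No counterexample exists.

Answer: Always true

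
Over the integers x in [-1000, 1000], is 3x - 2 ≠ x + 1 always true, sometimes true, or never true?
Track d = LHS − RHS over the integers in [-1000, 1000]. Equality would need d = 0, but d changes sign only between consecutive integers, jumping over 0:
x = 1: LHS = 3·1 - 2 = 1, RHS = 1 + 1 = 2; 1 ≠ 2 — holds  (d = -1)
x = 2: LHS = 3·2 - 2 = 4, RHS = 2 + 1 = 3; 4 ≠ 3 — holds  (d = 1)
Away from these crossings d keeps a constant sign, and checking every integer in [-1000, 1000] confirms d ≠ 0 throughout. Hence the two sides are never equal, so the relation holds for every integer in [-1000, 1000].

No counterexample exists.

Answer: Always true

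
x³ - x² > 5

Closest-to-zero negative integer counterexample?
Testing negative integers from -1 downward:
x = -1: LHS = (-1)³ - (-1)² = -2; -2 > 5 — FAILS  ← closest negative counterexample to 0

Answer: x = -1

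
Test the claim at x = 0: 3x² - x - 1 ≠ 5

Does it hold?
x = 0: LHS = 3·0² - 0 - 1 = -1; -1 ≠ 5 — holds

The relation is satisfied at x = 0.

Answer: Yes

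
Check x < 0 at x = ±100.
x = 100: 100 < 0 — FAILS
x = -100: -100 < 0 — holds

Answer: Partially: fails for x = 100, holds for x = -100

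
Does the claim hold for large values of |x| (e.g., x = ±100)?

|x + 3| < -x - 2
x = 100: LHS = |100 + 3| = |103| = 103, RHS = -100 - 2 = -102; 103 < -102 — FAILS
x = -100: LHS = |(-100) + 3| = |-97| = 97, RHS = -(-100) - 2 = 98; 97 < 98 — holds

Answer: Partially: fails for x = 100, holds for x = -100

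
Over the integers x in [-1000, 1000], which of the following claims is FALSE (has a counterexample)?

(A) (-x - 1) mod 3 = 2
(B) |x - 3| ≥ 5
(A) x = 1: LHS = (-1 - 1) mod 3 = (-2) mod 3 = 1; 1 = 2 — FAILS
(B) x = 0: LHS = |0 - 3| = |-3| = 3; 3 ≥ 5 — FAILS

Answer: Both A and B are false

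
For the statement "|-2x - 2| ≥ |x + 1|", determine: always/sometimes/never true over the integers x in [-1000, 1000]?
Over all integers in [-1000, 1000], LHS − RHS is smallest at x = -1, where it equals 0:
x = -1: LHS = |-2·(-1) - 2| = |0| = 0, RHS = |(-1) + 1| = |0| = 0; 0 ≥ 0 — holds
At the ends of the range:
x = -1000: LHS = |-2·(-1000) - 2| = |1998| = 1998, RHS = |(-1000) + 1| = |-999| = 999; 1998 ≥ 999 — holds
x = 1000: LHS = |-2·1000 - 2| = |-2002| = 2002, RHS = |1000 + 1| = |1001| = 1001; 2002 ≥ 1001 — holds
Hence LHS − RHS is never negative, i.e. LHS ≥ RHS throughout, so the relation holds for every integer in [-1000, 1000].

No counterexample exists.

Answer: Always true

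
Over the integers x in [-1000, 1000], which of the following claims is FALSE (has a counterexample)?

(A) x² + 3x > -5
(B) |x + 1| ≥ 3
(A) Over all integers in [-1000, 1000], LHS − RHS is smallest at x = -1, where it equals 3:
x = -1: LHS = (-1)² + 3·(-1) = -2; -2 > -5 — holds
At the ends of the range:
x = -1000: LHS = (-1000)² + 3·(-1000) = 997000; 997000 > -5 — holds
x = 1000: LHS = 1000² + 3·1000 = 1003000; 1003000 > -5 — holds
Hence LHS − RHS is never zero or negative, i.e. LHS > RHS throughout, so the relation holds for every integer in [-1000, 1000].

(B) x = 0: LHS = |0 + 1| = |1| = 1; 1 ≥ 3 — FAILS

Only (B) has a counterexample.

Answer: B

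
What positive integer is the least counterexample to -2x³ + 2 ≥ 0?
Testing positive integers:
x = 1: LHS = -2·1³ + 2 = 0; 0 ≥ 0 — holds
x = 2: LHS = -2·2³ + 2 = -14; -14 ≥ 0 — FAILS  ← smallest positive counterexample

Answer: x = 2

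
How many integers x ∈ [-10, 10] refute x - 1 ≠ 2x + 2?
Counterexamples in [-10, 10]: {-3}.

Counting them gives 1 values.

Answer: 1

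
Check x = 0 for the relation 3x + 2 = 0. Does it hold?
x = 0: LHS = 3·0 + 2 = 2; 2 = 0 — FAILS

The relation fails at x = 0, so x = 0 is a counterexample.

Answer: No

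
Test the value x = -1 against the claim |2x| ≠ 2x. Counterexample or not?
Substitute x = -1 into the relation:
x = -1: LHS = |2·(-1)| = |-2| = 2, RHS = 2·(-1) = -2; 2 ≠ -2 — holds

The claim holds here, so x = -1 is not a counterexample. (A counterexample exists elsewhere, e.g. x = 0.)

Answer: No, x = -1 is not a counterexample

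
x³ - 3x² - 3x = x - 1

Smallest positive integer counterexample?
Testing positive integers:
x = 1: LHS = 1³ - 3·1² - 3·1 = -5, RHS = 1 - 1 = 0; -5 = 0 — FAILS  ← smallest positive counterexample

Answer: x = 1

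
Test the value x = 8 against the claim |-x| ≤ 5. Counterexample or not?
Substitute x = 8 into the relation:
x = 8: LHS = |-8| = 8; 8 ≤ 5 — FAILS

Since the claim fails at x = 8, this value is a counterexample.

Answer: Yes, x = 8 is a counterexample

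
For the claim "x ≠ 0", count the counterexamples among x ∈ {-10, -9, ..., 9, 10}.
Counterexamples in [-10, 10]: {0}.

Counting them gives 1 values.

Answer: 1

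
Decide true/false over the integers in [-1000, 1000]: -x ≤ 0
The claim fails at x = -1:
x = -1: LHS = -(-1) = 1; 1 ≤ 0 — FAILS

Because a single integer refutes it, the statement is false.

Answer: False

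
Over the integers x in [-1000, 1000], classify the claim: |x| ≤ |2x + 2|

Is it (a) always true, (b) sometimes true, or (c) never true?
Holds at x = 0: LHS = |0| = 0, RHS = |2·0 + 2| = |2| = 2; 0 ≤ 2 — holds
Fails at x = -1: LHS = |-1| = 1, RHS = |2·(-1) + 2| = |0| = 0; 1 ≤ 0 — FAILS
It is satisfied by some integers in the range but not all.

Answer: Sometimes true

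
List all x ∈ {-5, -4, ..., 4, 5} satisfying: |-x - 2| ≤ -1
An absolute value is never negative, so the left side is ≥ 0 for every x, while the right side is -1. Tightest case in [-5, 5] is x = -2:
x = -2: LHS = |-(-2) - 2| = |0| = 0; 0 ≤ -1 — FAILS
Hence LHS − RHS is never zero or negative, i.e. LHS > RHS throughout, so the claimed relation (≤) fails for every integer in [-5, 5].

Answer: None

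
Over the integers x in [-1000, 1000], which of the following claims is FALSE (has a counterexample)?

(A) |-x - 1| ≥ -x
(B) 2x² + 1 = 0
(A) x = -1: LHS = |-(-1) - 1| = |0| = 0, RHS = -(-1) = 1; 0 ≥ 1 — FAILS
(B) x = 0: LHS = 2·0² + 1 = 1; 1 = 0 — FAILS

Answer: Both A and B are false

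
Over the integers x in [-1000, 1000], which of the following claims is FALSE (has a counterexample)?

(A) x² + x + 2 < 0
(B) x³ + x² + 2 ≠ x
(A) x = 0: LHS = 0² + 0 + 2 = 2; 2 < 0 — FAILS
(B) x = -2: LHS = (-2)³ + (-2)² + 2 = -2; -2 ≠ -2 — FAILS

Answer: Both A and B are false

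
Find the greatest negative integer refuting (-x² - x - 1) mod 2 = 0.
Testing negative integers from -1 downward:
x = -1: LHS = (-(-1)² - (-1) - 1) mod 2 = (-1) mod 2 = 1; 1 = 0 — FAILS  ← closest negative counterexample to 0

Answer: x = -1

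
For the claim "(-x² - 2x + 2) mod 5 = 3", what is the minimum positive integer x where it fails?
Testing positive integers:
x = 1: LHS = (-1² - 2·1 + 2) mod 5 = (-1) mod 5 = 4; 4 = 3 — FAILS  ← smallest positive counterexample

Answer: x = 1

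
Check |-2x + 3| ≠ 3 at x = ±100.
x = 100: LHS = |-2·100 + 3| = |-197| = 197; 197 ≠ 3 — holds
x = -100: LHS = |-2·(-100) + 3| = |203| = 203; 203 ≠ 3 — holds

Answer: Yes, holds for both x = 100 and x = -100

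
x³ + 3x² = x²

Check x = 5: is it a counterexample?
Substitute x = 5 into the relation:
x = 5: LHS = 5³ + 3·5² = 200, RHS = 5² = 25; 200 = 25 — FAILS

Since the claim fails at x = 5, this value is a counterexample.

Answer: Yes, x = 5 is a counterexample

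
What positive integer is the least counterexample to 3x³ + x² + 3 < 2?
Testing positive integers:
x = 1: LHS = 3·1³ + 1² + 3 = 7; 7 < 2 — FAILS  ← smallest positive counterexample

Answer: x = 1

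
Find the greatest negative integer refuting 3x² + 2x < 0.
Testing negative integers from -1 downward:
x = -1: LHS = 3·(-1)² + 2·(-1) = 1; 1 < 0 — FAILS  ← closest negative counterexample to 0

Answer: x = -1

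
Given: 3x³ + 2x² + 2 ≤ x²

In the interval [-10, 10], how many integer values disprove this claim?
Counterexamples in [-10, 10]: {0, 1, 2, 3, 4, 5, 6, 7, 8, 9, 10}.

Counting them gives 11 values.

Answer: 11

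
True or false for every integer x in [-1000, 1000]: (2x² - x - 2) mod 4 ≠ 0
The claim fails at x = 2:
x = 2: LHS = (2·2² - 2 - 2) mod 4 = 4 mod 4 = 0; 0 ≠ 0 — FAILS

Because a single integer refutes it, the statement is false.

Answer: False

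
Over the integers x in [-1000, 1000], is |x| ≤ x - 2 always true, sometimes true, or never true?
Over all integers in [-1000, 1000], LHS − RHS is smallest at x = 0, where it equals 2:
x = 0: LHS = |0| = 0, RHS = 0 - 2 = -2; 0 ≤ -2 — FAILS
At the ends of the range:
x = -1000: LHS = |-1000| = 1000, RHS = (-1000) - 2 = -1002; 1000 ≤ -1002 — FAILS
x = 1000: LHS = |1000| = 1000, RHS = 1000 - 2 = 998; 1000 ≤ 998 — FAILS
Hence LHS − RHS is never zero or negative, i.e. LHS > RHS throughout, so the claimed relation (≤) fails for every integer in [-1000, 1000].

No integer in the range satisfies it.

Answer: Never true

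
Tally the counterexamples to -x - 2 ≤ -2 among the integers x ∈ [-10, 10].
Counterexamples in [-10, 10]: {-10, -9, -8, -7, -6, -5, -4, -3, -2, -1}.

Counting them gives 10 values.

Answer: 10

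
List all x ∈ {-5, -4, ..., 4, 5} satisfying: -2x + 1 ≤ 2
Holds for: {0, 1, 2, 3, 4, 5}
Fails for: {-5, -4, -3, -2, -1}

Answer: {0, 1, 2, 3, 4, 5}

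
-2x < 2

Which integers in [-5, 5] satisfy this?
Holds for: {0, 1, 2, 3, 4, 5}
Fails for: {-5, -4, -3, -2, -1}

Answer: {0, 1, 2, 3, 4, 5}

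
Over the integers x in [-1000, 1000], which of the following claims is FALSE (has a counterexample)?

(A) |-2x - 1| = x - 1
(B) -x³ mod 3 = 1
(A) x = 0: LHS = |-2·0 - 1| = |-1| = 1, RHS = 0 - 1 = -1; 1 = -1 — FAILS
(B) x = 0: LHS = (-0³) mod 3 = 0 mod 3 = 0; 0 = 1 — FAILS

Answer: Both A and B are false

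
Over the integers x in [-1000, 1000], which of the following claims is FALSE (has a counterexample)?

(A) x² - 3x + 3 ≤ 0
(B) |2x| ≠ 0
(A) x = 0: LHS = 0² - 3·0 + 3 = 3; 3 ≤ 0 — FAILS
(B) x = 0: LHS = |2·0| = |0| = 0; 0 ≠ 0 — FAILS

Answer: Both A and B are false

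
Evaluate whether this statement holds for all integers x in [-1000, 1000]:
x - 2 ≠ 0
The claim fails at x = 2:
x = 2: LHS = 2 - 2 = 0; 0 ≠ 0 — FAILS

Because a single integer refutes it, the statement is false.

Answer: False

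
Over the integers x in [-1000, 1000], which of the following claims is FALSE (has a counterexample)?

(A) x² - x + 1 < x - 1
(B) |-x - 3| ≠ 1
(A) x = 0: LHS = 0² - 0 + 1 = 1, RHS = 0 - 1 = -1; 1 < -1 — FAILS
(B) x = -2: LHS = |-(-2) - 3| = |-1| = 1; 1 ≠ 1 — FAILS

Answer: Both A and B are false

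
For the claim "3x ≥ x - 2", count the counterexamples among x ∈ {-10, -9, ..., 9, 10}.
Counterexamples in [-10, 10]: {-10, -9, -8, -7, -6, -5, -4, -3, -2}.

Counting them gives 9 values.

Answer: 9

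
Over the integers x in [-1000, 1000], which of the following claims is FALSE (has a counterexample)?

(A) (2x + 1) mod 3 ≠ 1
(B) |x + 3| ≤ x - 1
(A) x = 0: LHS = (2·0 + 1) mod 3 = 1 mod 3 = 1; 1 ≠ 1 — FAILS
(B) x = 0: LHS = |0 + 3| = |3| = 3, RHS = 0 - 1 = -1; 3 ≤ -1 — FAILS

Answer: Both A and B are false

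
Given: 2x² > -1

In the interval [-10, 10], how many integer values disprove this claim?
Over all integers in [-10, 10], LHS − RHS is smallest at x = 0, where it equals 1:
x = 0: LHS = 2·0² = 0; 0 > -1 — holds
At the ends of the range:
x = -10: LHS = 2·(-10)² = 200; 200 > -1 — holds
x = 10: LHS = 2·10² = 200; 200 > -1 — holds
Hence LHS − RHS is never zero or negative, i.e. LHS > RHS throughout, so the relation holds for every integer in [-10, 10].

No counterexample appears in that range.

Answer: 0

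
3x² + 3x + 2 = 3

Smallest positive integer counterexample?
Testing positive integers:
x = 1: LHS = 3·1² + 3·1 + 2 = 8; 8 = 3 — FAILS  ← smallest positive counterexample

Answer: x = 1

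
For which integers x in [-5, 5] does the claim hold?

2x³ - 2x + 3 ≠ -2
Track d = LHS − RHS over the integers in [-5, 5]. Equality would need d = 0, but d changes sign only between consecutive integers, jumping over 0:
x = -2: LHS = 2·(-2)³ - 2·(-2) + 3 = -9; -9 ≠ -2 — holds  (d = -7)
x = -1: LHS = 2·(-1)³ - 2·(-1) + 3 = 3; 3 ≠ -2 — holds  (d = 5)
Away from these crossings d keeps a constant sign, and checking every integer in [-5, 5] confirms d ≠ 0 throughout. Hence the two sides are never equal, so the relation holds for every integer in [-5, 5].

Answer: All integers in [-5, 5]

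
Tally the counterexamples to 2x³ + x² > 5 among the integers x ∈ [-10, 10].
Counterexamples in [-10, 10]: {-10, -9, -8, -7, -6, -5, -4, -3, -2, -1, 0, 1}.

Counting them gives 12 values.

Answer: 12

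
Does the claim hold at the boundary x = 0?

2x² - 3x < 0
x = 0: LHS = 2·0² - 3·0 = 0; 0 < 0 — FAILS

The relation fails at x = 0, so x = 0 is a counterexample.

Answer: No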